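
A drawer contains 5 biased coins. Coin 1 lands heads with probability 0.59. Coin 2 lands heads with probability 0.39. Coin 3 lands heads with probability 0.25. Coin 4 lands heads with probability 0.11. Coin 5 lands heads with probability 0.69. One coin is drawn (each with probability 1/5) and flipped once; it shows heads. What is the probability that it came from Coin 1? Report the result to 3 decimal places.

Posterior probability ≈ 0.291

Tabulate prior·likelihood by source: [1] prior 0.2, lik 0.59, product 0.1180; [2] prior 0.2, lik 0.39, product 0.07800; [3] prior 0.2, lik 0.25, product 0.05000; [4] prior 0.2, lik 0.11, product 0.02200; [5] prior 0.2, lik 0.69, product 0.1380.
Normalizing constant = 0.40600; the posterior for Coin 1 is its product over the sum, 0.1180/0.40600 = 0.291.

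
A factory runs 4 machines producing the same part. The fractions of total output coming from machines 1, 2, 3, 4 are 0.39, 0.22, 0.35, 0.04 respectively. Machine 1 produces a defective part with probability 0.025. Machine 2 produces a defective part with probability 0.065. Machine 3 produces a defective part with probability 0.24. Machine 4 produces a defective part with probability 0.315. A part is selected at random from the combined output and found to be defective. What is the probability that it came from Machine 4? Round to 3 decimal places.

P(defective|M1) = 0.025; P(defective|M2) = 0.065; P(defective|M3) = 0.24; P(defective|M4) = 0.315.
Prior × likelihood for each source: 0.39·0.025=0.009750, 0.22·0.065=0.01430, 0.35·0.24=0.08400, 0.04·0.315=0.01260. Summing gives P(defective) = 0.12065.
P(Machine 4 | defective) = 0.01260 / 0.12065 = 0.104.

Posterior probability ≈ 0.104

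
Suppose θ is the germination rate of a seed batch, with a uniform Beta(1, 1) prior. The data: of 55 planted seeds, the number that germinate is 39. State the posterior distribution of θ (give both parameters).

Observing 39 successes and 16 failures updates Beta(1, 1) by adding the success and failure counts to the two shape parameters: α = 1+39 = 40, β = 1+16 = 17.

Posterior: Beta(40, 17)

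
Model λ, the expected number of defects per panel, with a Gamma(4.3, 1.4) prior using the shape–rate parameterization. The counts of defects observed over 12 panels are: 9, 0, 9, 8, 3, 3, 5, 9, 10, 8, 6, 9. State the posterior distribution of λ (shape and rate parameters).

Total count ∑xᵢ = 79 over n = 12 panels.
Gamma is conjugate to the Poisson likelihood: posterior is Gamma(shape = 4.3+79 = 83.3, rate = 1.4+12 = 13.4).

Posterior: Gamma(shape=83.3, rate=13.4)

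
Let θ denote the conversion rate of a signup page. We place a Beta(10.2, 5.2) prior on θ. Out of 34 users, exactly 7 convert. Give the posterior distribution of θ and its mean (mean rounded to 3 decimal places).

Observing 7 successes and 27 failures updates Beta(10.2, 5.2) by adding the success and failure counts to the two shape parameters: α = 10.2+7 = 17.2, β = 5.2+27 = 32.2.
E[θ | data] = 17.2/(17.2+32.2) = 0.348.

Posterior: Beta(17.2, 32.2); mean ≈ 0.348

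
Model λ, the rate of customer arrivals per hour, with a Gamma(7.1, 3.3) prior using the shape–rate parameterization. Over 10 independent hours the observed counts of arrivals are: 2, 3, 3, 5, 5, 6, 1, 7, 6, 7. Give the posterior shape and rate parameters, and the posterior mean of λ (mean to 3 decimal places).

Total count ∑xᵢ = 45 over n = 10 hours.
Gamma is conjugate to the Poisson likelihood: posterior is Gamma(shape = 7.1+45 = 52.1, rate = 3.3+10 = 13.3).
Posterior mean = shape/rate = 52.1/13.3 = 3.917.

Posterior: Gamma(shape=52.1, rate=13.3); mean ≈ 3.917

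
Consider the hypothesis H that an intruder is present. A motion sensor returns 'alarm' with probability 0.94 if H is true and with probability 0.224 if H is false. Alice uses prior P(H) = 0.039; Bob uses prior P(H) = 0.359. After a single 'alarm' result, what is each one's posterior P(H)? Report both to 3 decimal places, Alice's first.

P('+'|H) = 0.94, P('+'|¬H) = 0.224.
Alice: numerator 0.94·0.039 = 0.036660; evidence = 0.036660+0.224·0.961 = 0.25192; posterior = 0.146.
Bob: numerator 0.94·0.359 = 0.33746; evidence = 0.33746+0.224·0.641 = 0.48104; posterior = 0.702.

Alice: 0.146; Bob: 0.702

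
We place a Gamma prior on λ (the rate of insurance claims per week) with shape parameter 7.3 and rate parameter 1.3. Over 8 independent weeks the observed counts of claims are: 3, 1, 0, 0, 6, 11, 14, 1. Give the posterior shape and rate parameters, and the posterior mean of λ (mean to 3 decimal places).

Total count ∑xᵢ = 36 over n = 8 weeks.
Gamma is conjugate to the Poisson likelihood: posterior is Gamma(shape = 7.3+36 = 43.3, rate = 1.3+8 = 9.3).
Posterior mean = shape/rate = 43.3/9.3 = 4.656.

Posterior: Gamma(shape=43.3, rate=9.3); mean ≈ 4.656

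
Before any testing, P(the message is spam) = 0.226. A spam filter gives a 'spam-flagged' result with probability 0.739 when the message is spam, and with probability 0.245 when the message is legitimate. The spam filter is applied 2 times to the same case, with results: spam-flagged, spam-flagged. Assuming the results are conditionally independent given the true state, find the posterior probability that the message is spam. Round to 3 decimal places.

Posterior P(H) ≈ 0.727

With H the event that the message is spam, the joint likelihood of the observed sequence is P(data|H) = 0.739·0.739 = 0.54612 and P(data|¬H) = 0.245·0.245 = 0.060025.
Bayes: P(H|data) = 0.226·0.54612 / (0.226·0.54612 + 0.774·0.060025) = 0.12342/0.16988 = 0.7265.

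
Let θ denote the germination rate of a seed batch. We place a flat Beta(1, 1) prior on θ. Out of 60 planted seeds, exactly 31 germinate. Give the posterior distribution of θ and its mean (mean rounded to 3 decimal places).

The binomial likelihood is conjugate to the Beta prior: with 31 successes and 29 failures, the posterior is Beta(1+31, 1+29) = Beta(32, 30).
E[θ | data] = 32/(32+30) = 0.516.

Posterior: Beta(32, 30); mean ≈ 0.516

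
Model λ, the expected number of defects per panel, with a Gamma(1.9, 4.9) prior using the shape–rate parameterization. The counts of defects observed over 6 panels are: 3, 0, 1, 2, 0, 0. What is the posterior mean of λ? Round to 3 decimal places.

Posterior mean ≈ 0.725

Total count ∑xᵢ = 6 over n = 6 panels.
Gamma is conjugate to the Poisson likelihood: posterior is Gamma(shape = 1.9+6 = 7.9, rate = 4.9+6 = 10.9).
Posterior mean = shape/rate = 7.9/10.9 = 0.725.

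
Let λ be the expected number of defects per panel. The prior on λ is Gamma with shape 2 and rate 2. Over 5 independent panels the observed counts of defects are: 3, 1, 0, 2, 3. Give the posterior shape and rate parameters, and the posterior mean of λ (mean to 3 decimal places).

Posterior: Gamma(shape=11, rate=7); mean ≈ 1.571

The Poisson likelihood adds the total count to the shape and the number of exposure periods to the rate. Here ∑xᵢ = 9 and n = 5, so shape 2→11 and rate 2→7.
Posterior mean = shape/rate = 11/7 = 1.571.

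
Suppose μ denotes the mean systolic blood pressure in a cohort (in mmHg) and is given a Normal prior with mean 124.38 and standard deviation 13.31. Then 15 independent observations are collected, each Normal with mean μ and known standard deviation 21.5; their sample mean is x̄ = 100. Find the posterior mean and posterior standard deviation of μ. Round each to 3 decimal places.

Posterior mean ≈ 103.613; posterior SD ≈ 5.124

With known σ, the Normal prior is conjugate. Weight on the data is w = (n/σ²)/(n/σ² + 1/τ₀²) = 0.0324500/(0.0324500+0.00564474) = 0.85182.
Posterior mean = w·x̄ + (1−w)·μ₀ = 0.85182·100 + 0.14818·124.38 = 103.613. Posterior variance = 1/(0.0324500+0.00564474) = 26.2504, so SD = 5.124.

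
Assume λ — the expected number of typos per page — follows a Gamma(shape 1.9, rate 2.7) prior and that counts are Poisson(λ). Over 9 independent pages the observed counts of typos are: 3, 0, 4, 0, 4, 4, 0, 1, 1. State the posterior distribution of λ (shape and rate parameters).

Posterior: Gamma(shape=18.9, rate=11.7)

Total count ∑xᵢ = 17 over n = 9 pages.
Gamma is conjugate to the Poisson likelihood: posterior is Gamma(shape = 1.9+17 = 18.9, rate = 2.7+9 = 11.7).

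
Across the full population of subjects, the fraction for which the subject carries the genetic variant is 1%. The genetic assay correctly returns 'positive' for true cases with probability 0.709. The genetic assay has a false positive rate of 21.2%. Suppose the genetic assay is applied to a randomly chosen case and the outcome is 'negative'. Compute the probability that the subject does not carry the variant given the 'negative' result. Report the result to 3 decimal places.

P(¬H | E) ≈ 0.996

Write H for 'the subject carries the genetic variant'. Prior odds H:¬H = 0.01/0.99 = 0.010101. For the 'negative' outcome, the likelihood ratio is 0.291/0.788 = 0.36929.
Posterior odds = 0.010101 × 0.36929 = 0.0037302, so P(H|E) = 0.0037302/(1+0.0037302) = 0.004. Then P(¬H|E) = 1 − 0.004 = 0.996.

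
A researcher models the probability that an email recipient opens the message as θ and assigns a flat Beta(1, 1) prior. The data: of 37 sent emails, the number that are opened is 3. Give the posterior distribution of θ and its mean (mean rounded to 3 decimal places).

Observing 3 successes and 34 failures updates Beta(1, 1) by adding the success and failure counts to the two shape parameters: α = 1+3 = 4, β = 1+34 = 35.
Posterior mean = α/(α+β) = 4/39 = 0.103.

Posterior: Beta(4, 35); mean ≈ 0.103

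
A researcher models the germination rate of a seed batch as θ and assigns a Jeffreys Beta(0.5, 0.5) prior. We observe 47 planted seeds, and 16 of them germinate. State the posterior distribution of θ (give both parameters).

Observing 16 successes and 31 failures updates Beta(0.5, 0.5) by adding the success and failure counts to the two shape parameters: α = 0.5+16 = 16.5, β = 0.5+31 = 31.5.

Posterior: Beta(16.5, 31.5)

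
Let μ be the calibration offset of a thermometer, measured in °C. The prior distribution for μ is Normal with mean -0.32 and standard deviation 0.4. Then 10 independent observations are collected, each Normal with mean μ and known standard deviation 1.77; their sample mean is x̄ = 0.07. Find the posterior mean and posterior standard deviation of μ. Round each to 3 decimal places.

With known σ, the Normal prior is conjugate. Weight on the data is w = (n/σ²)/(n/σ² + 1/τ₀²) = 3.19193/(3.19193+6.25000) = 0.33806.
Posterior mean = w·x̄ + (1−w)·μ₀ = 0.33806·0.07 + 0.66194·-0.32 = -0.188. Posterior variance = 1/(3.19193+6.25000) = 0.105911, so SD = 0.325.

Posterior mean ≈ -0.188; posterior SD ≈ 0.325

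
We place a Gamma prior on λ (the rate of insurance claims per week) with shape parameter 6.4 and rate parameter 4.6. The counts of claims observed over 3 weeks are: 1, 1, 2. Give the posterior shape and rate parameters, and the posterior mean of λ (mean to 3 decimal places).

The Poisson likelihood adds the total count to the shape and the number of exposure periods to the rate. Here ∑xᵢ = 4 and n = 3, so shape 6.4→10.4 and rate 4.6→7.6.
E[λ | data] = 10.4/7.6 = 1.368.

Posterior: Gamma(shape=10.4, rate=7.6); mean ≈ 1.368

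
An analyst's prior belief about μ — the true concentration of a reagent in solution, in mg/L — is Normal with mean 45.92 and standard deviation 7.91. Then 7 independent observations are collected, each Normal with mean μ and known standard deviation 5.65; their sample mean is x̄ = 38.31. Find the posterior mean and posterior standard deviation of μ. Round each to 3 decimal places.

With known σ, the Normal prior is conjugate. Weight on the data is w = (n/σ²)/(n/σ² + 1/τ₀²) = 0.219281/(0.219281+0.0159826) = 0.93207.
Posterior mean = w·x̄ + (1−w)·μ₀ = 0.93207·38.31 + 0.067935·45.92 = 38.827. Posterior variance = 1/(0.219281+0.0159826) = 4.25055, so SD = 2.062.

Posterior mean ≈ 38.827; posterior SD ≈ 2.062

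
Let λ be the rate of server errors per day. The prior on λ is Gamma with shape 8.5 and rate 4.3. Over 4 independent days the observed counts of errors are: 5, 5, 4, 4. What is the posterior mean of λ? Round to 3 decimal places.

The Poisson likelihood adds the total count to the shape and the number of exposure periods to the rate. Here ∑xᵢ = 18 and n = 4, so shape 8.5→26.5 and rate 4.3→8.3.
Posterior mean = shape/rate = 26.5/8.3 = 3.193.

Posterior mean ≈ 3.193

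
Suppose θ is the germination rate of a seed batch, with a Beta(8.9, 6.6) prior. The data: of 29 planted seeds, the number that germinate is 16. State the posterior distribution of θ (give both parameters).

Posterior: Beta(24.9, 19.6)

Observing 16 successes and 13 failures updates Beta(8.9, 6.6) by adding the success and failure counts to the two shape parameters: α = 8.9+16 = 24.9, β = 6.6+13 = 19.6.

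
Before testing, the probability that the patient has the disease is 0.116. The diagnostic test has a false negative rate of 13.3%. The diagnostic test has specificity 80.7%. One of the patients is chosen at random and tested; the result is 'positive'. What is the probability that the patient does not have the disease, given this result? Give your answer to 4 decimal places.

P(¬H | E) ≈ 0.6291

Write H for 'the patient has the disease'. Prior odds H:¬H = 0.116/0.884 = 0.13122. For the 'positive' outcome, the likelihood ratio is 0.867/0.193 = 4.4922.
Posterior odds = 0.13122 × 4.4922 = 0.58948, so P(H|E) = 0.58948/(1+0.58948) = 0.3709. Then P(¬H|E) = 1 − 0.3709 = 0.6291.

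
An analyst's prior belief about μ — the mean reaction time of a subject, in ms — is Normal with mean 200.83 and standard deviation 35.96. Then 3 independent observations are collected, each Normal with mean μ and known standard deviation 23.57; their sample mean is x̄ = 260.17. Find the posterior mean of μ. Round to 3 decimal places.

Posterior mean ≈ 252.737

Prior precision 1/τ₀² = 1/35.96² = 0.00077332; data precision n/σ² = 3/23.57² = 0.00540010.
Posterior precision = 0.00077332 + 0.00540010 = 0.00617343.
Posterior mean = (0.00077332·200.83 + 0.00540010·260.17) / 0.00617343 = 252.737.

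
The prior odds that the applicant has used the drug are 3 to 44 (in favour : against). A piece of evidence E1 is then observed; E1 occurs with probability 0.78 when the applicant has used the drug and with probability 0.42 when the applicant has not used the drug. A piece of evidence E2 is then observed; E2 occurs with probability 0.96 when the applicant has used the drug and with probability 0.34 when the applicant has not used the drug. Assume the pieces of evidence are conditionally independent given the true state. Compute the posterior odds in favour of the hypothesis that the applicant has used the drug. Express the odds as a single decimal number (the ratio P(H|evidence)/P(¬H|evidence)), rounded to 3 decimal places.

Posterior odds ≈ 0.358

Prior odds = 3/44 = 0.068182. In log-odds, ln(0.068182) = -2.6856.
Add log likelihood ratios: ln(1.8571) + ln(2.8235) = 1.6570.
Posterior log-odds = -1.0286, so posterior odds = exp(-1.0286) = 0.35752.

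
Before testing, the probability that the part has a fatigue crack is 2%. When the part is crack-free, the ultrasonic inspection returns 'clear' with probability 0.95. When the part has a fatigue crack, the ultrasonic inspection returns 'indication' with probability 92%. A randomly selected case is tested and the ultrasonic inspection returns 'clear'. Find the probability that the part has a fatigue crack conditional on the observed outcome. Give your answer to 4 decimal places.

Write H for 'the part has a fatigue crack'. Prior odds H:¬H = 0.02/0.98 = 0.020408. For the 'clear' outcome, the likelihood ratio is 0.08/0.95 = 0.084211.
Posterior odds = 0.020408 × 0.084211 = 0.0017186, so P(H|E) = 0.0017186/(1+0.0017186) = 0.0017.

P(H | E) ≈ 0.0017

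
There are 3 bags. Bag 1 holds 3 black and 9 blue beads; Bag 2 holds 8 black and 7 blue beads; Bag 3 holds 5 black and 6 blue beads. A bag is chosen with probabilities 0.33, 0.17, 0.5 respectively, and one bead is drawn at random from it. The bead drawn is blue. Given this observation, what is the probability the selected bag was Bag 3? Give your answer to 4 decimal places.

Posterior probability ≈ 0.4549

P(blue|Bag 1) = 0.75; P(blue|Bag 2) = 0.4667; P(blue|Bag 3) = 0.5455.
Prior × likelihood for each source: 0.33·0.75=0.2475, 0.17·0.4667=0.07933, 0.5·0.5455=0.2727. Summing gives P(blue) = 0.59956.
P(Bag 3 | blue) = 0.2727 / 0.59956 = 0.4549.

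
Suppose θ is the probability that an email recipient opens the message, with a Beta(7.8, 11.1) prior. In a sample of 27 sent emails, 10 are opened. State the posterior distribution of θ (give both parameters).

Observing 10 successes and 17 failures updates Beta(7.8, 11.1) by adding the success and failure counts to the two shape parameters: α = 7.8+10 = 17.8, β = 11.1+17 = 28.1.

Posterior: Beta(17.8, 28.1)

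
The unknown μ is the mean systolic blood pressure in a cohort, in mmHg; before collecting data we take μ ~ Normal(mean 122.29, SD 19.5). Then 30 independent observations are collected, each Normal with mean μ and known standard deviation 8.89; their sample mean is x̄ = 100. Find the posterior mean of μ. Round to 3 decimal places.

Posterior mean ≈ 100.153

Prior precision 1/τ₀² = 1/19.5² = 0.00262985; data precision n/σ² = 30/8.89² = 0.379593.
Posterior precision = 0.00262985 + 0.379593 = 0.382222.
Posterior mean = (0.00262985·122.29 + 0.379593·100) / 0.382222 = 100.153.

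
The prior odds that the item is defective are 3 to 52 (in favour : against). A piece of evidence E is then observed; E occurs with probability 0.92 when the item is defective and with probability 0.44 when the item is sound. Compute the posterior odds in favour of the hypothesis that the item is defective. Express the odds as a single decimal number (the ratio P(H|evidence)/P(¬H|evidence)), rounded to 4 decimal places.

Posterior odds ≈ 0.1206

Prior odds = 3/52 = 0.057692. In log-odds, ln(0.057692) = -2.8526.
Add log likelihood ratio: ln(2.0909) = 0.73760.
Posterior log-odds = -2.1150, so posterior odds = exp(-2.1150) = 0.12063.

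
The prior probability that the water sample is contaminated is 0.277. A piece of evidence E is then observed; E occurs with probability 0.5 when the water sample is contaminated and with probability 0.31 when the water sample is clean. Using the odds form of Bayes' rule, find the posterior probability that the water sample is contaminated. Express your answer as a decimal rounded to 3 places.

Posterior probability ≈ 0.382

Prior odds = 0.277/(1−0.277) = 0.38313. In log-odds, ln(0.38313) = -0.95939.
Add log likelihood ratio: ln(1.6129) = 0.47804.
Posterior log-odds = -0.48136, so posterior odds = exp(-0.48136) = 0.61794. Converting, P(H|E) = 0.61794/1.6179 = 0.382.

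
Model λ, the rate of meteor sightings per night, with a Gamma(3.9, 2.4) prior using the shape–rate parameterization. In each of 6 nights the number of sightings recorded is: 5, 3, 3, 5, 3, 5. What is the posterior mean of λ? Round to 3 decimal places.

Posterior mean ≈ 3.321

Total count ∑xᵢ = 24 over n = 6 nights.
Gamma is conjugate to the Poisson likelihood: posterior is Gamma(shape = 3.9+24 = 27.9, rate = 2.4+6 = 8.4).
Posterior mean = shape/rate = 27.9/8.4 = 3.321.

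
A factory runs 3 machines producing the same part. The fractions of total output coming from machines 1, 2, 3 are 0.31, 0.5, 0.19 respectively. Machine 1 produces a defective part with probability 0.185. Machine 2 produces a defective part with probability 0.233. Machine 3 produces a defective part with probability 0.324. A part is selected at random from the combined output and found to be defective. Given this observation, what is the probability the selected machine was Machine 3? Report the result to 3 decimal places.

Posterior probability ≈ 0.262

Tabulate prior·likelihood by source: [1] prior 0.31, lik 0.185, product 0.05735; [2] prior 0.5, lik 0.233, product 0.1165; [3] prior 0.19, lik 0.324, product 0.06156.
Normalizing constant = 0.23541; the posterior for Machine 3 is its product over the sum, 0.06156/0.23541 = 0.262.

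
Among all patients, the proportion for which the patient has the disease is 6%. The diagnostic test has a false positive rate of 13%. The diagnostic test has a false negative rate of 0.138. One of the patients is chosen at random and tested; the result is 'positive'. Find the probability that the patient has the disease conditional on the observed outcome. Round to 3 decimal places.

P(H | E) ≈ 0.297

Write H for 'the patient has the disease'. Prior odds H:¬H = 0.06/0.94 = 0.063830. For the 'positive' outcome, the likelihood ratio is 0.862/0.13 = 6.6308.
Posterior odds = 0.063830 × 6.6308 = 0.42324, so P(H|E) = 0.42324/(1+0.42324) = 0.297.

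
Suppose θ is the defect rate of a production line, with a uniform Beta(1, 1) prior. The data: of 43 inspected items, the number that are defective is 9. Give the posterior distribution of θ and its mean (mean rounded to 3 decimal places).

The binomial likelihood is conjugate to the Beta prior: with 9 successes and 34 failures, the posterior is Beta(1+9, 1+34) = Beta(10, 35).
Posterior mean = α/(α+β) = 10/45 = 0.222.

Posterior: Beta(10, 35); mean ≈ 0.222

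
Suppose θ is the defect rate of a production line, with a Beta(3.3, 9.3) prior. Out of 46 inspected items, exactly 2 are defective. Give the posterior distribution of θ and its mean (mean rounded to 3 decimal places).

Posterior: Beta(5.3, 53.3); mean ≈ 0.090

The binomial likelihood is conjugate to the Beta prior: with 2 successes and 44 failures, the posterior is Beta(3.3+2, 9.3+44) = Beta(5.3, 53.3).
E[θ | data] = 5.3/(5.3+53.3) = 0.090.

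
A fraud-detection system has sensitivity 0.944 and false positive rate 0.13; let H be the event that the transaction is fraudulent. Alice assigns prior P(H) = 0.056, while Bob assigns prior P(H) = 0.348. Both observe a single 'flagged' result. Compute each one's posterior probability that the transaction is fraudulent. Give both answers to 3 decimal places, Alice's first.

The likelihood ratio for a 'flagged' result is 0.944/0.13 = 7.2615.
Alice: prior odds 0.056/0.944 = 0.059322; posterior odds 0.43077; posterior probability 0.301.
Bob: prior odds 0.348/0.652 = 0.53374; posterior odds 3.8758; posterior probability 0.795.

Alice: 0.301; Bob: 0.795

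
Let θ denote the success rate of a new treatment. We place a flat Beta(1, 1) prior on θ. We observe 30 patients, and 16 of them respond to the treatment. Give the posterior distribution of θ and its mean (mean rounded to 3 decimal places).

Posterior: Beta(17, 15); mean ≈ 0.531

The binomial likelihood is conjugate to the Beta prior: with 16 successes and 14 failures, the posterior is Beta(1+16, 1+14) = Beta(17, 15).
Posterior mean = α/(α+β) = 17/32 = 0.531.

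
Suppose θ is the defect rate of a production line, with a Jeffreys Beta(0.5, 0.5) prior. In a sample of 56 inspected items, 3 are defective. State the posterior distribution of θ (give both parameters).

The binomial likelihood is conjugate to the Beta prior: with 3 successes and 53 failures, the posterior is Beta(0.5+3, 0.5+53) = Beta(3.5, 53.5).

Posterior: Beta(3.5, 53.5)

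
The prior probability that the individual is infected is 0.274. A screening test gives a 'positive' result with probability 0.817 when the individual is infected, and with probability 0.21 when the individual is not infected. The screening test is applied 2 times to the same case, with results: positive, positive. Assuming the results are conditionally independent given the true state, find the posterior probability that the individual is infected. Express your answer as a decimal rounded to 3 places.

With H the event that the individual is infected, the joint likelihood of the observed sequence is P(data|H) = 0.817·0.817 = 0.66749 and P(data|¬H) = 0.21·0.21 = 0.044100.
Bayes: P(H|data) = 0.274·0.66749 / (0.274·0.66749 + 0.726·0.044100) = 0.18289/0.21491 = 0.8510.

Posterior P(H) ≈ 0.851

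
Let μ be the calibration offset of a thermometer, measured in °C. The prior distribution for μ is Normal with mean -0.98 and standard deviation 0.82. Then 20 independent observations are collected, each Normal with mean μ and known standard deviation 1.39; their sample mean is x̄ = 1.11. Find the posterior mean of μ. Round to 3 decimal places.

With known σ, the Normal prior is conjugate. Weight on the data is w = (n/σ²)/(n/σ² + 1/τ₀²) = 10.3514/(10.3514+1.48721) = 0.87438.
Posterior mean = w·x̄ + (1−w)·μ₀ = 0.87438·1.11 + 0.12562·-0.98 = 0.847.

Posterior mean ≈ 0.847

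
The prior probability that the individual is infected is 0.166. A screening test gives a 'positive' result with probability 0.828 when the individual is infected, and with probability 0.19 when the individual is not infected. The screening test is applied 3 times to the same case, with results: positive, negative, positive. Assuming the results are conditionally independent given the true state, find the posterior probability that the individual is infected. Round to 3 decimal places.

Let H be the event that the individual is infected; start with P(H) = 0.166. P('positive'|H) = 0.828, P('positive'|¬H) = 0.19.
Update on result 1 ('positive'): P(H) ← 0.828·0.1660 / (0.828·0.1660 + 0.19·0.8340) = 0.13745/0.29591 = 0.4645.
Update on result 2 ('negative'): P(H) ← 0.172·0.4645 / (0.172·0.4645 + 0.81·0.5355) = 0.079893/0.51365 = 0.1555.
Update on result 3 ('positive'): P(H) ← 0.828·0.1555 / (0.828·0.1555 + 0.19·0.8445) = 0.12879/0.28923 = 0.4453.

Posterior P(H) ≈ 0.445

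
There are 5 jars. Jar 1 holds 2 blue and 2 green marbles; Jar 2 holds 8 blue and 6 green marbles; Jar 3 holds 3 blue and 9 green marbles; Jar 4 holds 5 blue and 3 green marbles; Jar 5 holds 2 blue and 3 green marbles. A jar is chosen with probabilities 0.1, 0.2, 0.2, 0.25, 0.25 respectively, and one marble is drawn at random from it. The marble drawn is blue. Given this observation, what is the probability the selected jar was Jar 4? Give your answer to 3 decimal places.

Posterior probability ≈ 0.332

P(blue|Jar 1) = 0.5; P(blue|Jar 2) = 0.5714; P(blue|Jar 3) = 0.25; P(blue|Jar 4) = 0.625; P(blue|Jar 5) = 0.4.
Prior × likelihood for each source: 0.1·0.5=0.05000, 0.2·0.5714=0.1143, 0.2·0.25=0.05000, 0.25·0.625=0.1562, 0.25·0.4=0.1000. Summing gives P(blue) = 0.47054.
P(Jar 4 | blue) = 0.1562 / 0.47054 = 0.332.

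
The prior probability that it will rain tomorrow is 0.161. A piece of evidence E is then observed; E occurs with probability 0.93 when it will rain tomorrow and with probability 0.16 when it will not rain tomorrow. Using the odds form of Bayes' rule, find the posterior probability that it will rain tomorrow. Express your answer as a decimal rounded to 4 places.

Prior odds = 0.161/(1−0.161) = 0.19190.
Likelihood ratio for E = 0.93/0.16 = 5.8125.
Posterior odds = prior odds × LR = 1.1154.
Posterior probability = odds/(1+odds) = 1.1154/2.1154 = 0.5273.

Posterior probability ≈ 0.5273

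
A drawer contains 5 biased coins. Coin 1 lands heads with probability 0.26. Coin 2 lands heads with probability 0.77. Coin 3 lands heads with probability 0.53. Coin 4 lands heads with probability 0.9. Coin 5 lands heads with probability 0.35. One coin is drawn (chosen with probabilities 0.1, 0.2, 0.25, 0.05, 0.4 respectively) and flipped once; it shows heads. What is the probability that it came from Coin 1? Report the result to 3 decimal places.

Posterior probability ≈ 0.052

P(heads|C1) = 0.26; P(heads|C2) = 0.77; P(heads|C3) = 0.53; P(heads|C4) = 0.9; P(heads|C5) = 0.35.
Prior × likelihood for each source: 0.1·0.26=0.02600, 0.2·0.77=0.1540, 0.25·0.53=0.1325, 0.05·0.9=0.04500, 0.4·0.35=0.1400. Summing gives P(heads) = 0.49750.
P(Coin 1 | heads) = 0.02600 / 0.49750 = 0.052.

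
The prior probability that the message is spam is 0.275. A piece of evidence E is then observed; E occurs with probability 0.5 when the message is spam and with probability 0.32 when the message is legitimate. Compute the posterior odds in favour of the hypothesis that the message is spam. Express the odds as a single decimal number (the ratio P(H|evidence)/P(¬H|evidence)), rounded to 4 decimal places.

Posterior odds ≈ 0.5927

Prior odds = 0.275/(1−0.275) = 0.37931.
Likelihood ratio for E = 0.5/0.32 = 1.5625.
Posterior odds = prior odds × LR = 0.59267.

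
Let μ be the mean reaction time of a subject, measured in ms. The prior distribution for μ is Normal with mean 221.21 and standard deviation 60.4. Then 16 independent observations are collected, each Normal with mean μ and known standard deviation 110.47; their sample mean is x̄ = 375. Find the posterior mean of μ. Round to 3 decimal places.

With known σ, the Normal prior is conjugate. Weight on the data is w = (n/σ²)/(n/σ² + 1/τ₀²) = 0.00131109/(0.00131109+0.00027411) = 0.82708.
Posterior mean = w·x̄ + (1−w)·μ₀ = 0.82708·375 + 0.17292·221.21 = 348.407.

Posterior mean ≈ 348.407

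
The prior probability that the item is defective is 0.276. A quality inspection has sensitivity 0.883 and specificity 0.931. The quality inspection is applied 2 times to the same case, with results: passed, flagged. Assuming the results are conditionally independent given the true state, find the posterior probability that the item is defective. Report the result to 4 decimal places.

Posterior P(H) ≈ 0.3801

With H the event that the item is defective, the joint likelihood of the observed sequence is P(data|H) = 0.117·0.883 = 0.10331 and P(data|¬H) = 0.931·0.069 = 0.064239.
Bayes: P(H|data) = 0.276·0.10331 / (0.276·0.10331 + 0.724·0.064239) = 0.028514/0.075023 = 0.3801.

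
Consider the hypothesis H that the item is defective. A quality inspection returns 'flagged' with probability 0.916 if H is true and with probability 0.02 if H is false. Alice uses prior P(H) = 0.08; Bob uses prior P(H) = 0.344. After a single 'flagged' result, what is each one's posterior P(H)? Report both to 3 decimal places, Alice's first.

P('+'|H) = 0.916, P('+'|¬H) = 0.02.
Alice: numerator 0.916·0.08 = 0.073280; evidence = 0.073280+0.02·0.92 = 0.091680; posterior = 0.799.
Bob: numerator 0.916·0.344 = 0.31510; evidence = 0.31510+0.02·0.656 = 0.32822; posterior = 0.960.

Alice: 0.799; Bob: 0.960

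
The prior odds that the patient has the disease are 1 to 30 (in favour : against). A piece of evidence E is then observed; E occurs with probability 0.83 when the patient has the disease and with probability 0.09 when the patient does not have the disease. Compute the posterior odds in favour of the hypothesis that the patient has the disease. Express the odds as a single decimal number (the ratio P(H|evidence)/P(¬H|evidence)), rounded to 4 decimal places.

Posterior odds ≈ 0.3074

Prior odds = 1/30 = 0.033333.
Likelihood ratio for E = 0.83/0.09 = 9.2222.
Posterior odds = prior odds × LR = 0.30741.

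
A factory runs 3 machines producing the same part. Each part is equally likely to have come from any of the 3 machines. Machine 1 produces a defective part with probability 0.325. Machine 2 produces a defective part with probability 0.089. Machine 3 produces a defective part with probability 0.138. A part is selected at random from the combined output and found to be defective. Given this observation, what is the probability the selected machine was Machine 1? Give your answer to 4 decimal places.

Posterior probability ≈ 0.5888

Tabulate prior·likelihood by source: [1] prior 0.333333, lik 0.325, product 0.1083; [2] prior 0.333333, lik 0.089, product 0.02967; [3] prior 0.333333, lik 0.138, product 0.04600.
Normalizing constant = 0.18400; the posterior for Machine 1 is its product over the sum, 0.1083/0.18400 = 0.5888.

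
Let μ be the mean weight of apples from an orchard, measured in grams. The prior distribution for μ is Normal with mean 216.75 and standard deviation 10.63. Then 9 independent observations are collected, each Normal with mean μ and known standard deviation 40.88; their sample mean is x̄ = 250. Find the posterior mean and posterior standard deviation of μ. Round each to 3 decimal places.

Posterior mean ≈ 229.329; posterior SD ≈ 8.381

With known σ, the Normal prior is conjugate. Weight on the data is w = (n/σ²)/(n/σ² + 1/τ₀²) = 0.00538543/(0.00538543+0.00884980) = 0.37832.
Posterior mean = w·x̄ + (1−w)·μ₀ = 0.37832·250 + 0.62168·216.75 = 229.329. Posterior variance = 1/(0.00538543+0.00884980) = 70.2482, so SD = 8.381.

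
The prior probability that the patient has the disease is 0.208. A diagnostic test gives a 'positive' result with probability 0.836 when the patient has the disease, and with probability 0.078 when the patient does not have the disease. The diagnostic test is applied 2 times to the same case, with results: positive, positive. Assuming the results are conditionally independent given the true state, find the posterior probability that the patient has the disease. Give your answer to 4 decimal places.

Let H be the event that the patient has the disease; start with P(H) = 0.208. P('positive'|H) = 0.836, P('positive'|¬H) = 0.078.
Update on result 1 ('positive'): P(H) ← 0.836·0.2080 / (0.836·0.2080 + 0.078·0.7920) = 0.17389/0.23566 = 0.7379.
Update on result 2 ('positive'): P(H) ← 0.836·0.7379 / (0.836·0.7379 + 0.078·0.2621) = 0.61685/0.63730 = 0.9679.

Posterior P(H) ≈ 0.9679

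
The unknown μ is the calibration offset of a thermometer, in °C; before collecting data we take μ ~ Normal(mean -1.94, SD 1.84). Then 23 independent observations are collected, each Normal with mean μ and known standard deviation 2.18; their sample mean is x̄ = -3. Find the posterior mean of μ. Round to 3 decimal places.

Posterior mean ≈ -2.939

With known σ, the Normal prior is conjugate. Weight on the data is w = (n/σ²)/(n/σ² + 1/τ₀²) = 4.83966/(4.83966+0.295369) = 0.94248.
Posterior mean = w·x̄ + (1−w)·μ₀ = 0.94248·-3 + 0.057520·-1.94 = -2.939.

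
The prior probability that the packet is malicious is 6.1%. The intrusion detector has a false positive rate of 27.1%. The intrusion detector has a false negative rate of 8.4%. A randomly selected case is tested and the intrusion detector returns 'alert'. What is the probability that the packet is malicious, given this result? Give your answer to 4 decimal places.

Write H for 'the packet is malicious'. Prior odds H:¬H = 0.061/0.939 = 0.064963. For the 'alert' outcome, the likelihood ratio is 0.916/0.271 = 3.3801.
Posterior odds = 0.064963 × 3.3801 = 0.21958, so P(H|E) = 0.21958/(1+0.21958) = 0.1800.

P(H | E) ≈ 0.1800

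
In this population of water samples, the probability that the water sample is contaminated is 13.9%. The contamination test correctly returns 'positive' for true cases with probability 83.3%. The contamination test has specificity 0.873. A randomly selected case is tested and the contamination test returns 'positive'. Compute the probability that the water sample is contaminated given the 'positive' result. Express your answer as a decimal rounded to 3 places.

P(H | E) ≈ 0.514

Let H be the event that the water sample is contaminated. P(H) = 0.139, so P(¬H) = 0.861. With E the 'positive' result, P(E|H) = 0.833 and P(E|¬H) = 0.127.
P(E) = 0.833·0.139 + 0.127·0.861 = 0.11579 + 0.10935 = 0.22513.
By Bayes' theorem, P(H|E) = 0.11579 / 0.22513 = 0.514.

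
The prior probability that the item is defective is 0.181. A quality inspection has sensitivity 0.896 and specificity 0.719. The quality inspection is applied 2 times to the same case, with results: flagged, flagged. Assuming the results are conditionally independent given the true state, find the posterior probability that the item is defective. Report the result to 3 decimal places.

Posterior P(H) ≈ 0.692

With H the event that the item is defective, the joint likelihood of the observed sequence is P(data|H) = 0.896·0.896 = 0.80282 and P(data|¬H) = 0.281·0.281 = 0.078961.
Bayes: P(H|data) = 0.181·0.80282 / (0.181·0.80282 + 0.819·0.078961) = 0.14531/0.20998 = 0.6920.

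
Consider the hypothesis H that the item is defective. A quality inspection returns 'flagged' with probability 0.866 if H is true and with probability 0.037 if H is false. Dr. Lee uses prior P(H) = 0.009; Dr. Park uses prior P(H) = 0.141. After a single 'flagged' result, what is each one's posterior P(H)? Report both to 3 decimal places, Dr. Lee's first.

Dr. Lee: 0.175; Dr. Park: 0.793

P('+'|H) = 0.866, P('+'|¬H) = 0.037.
Dr. Lee: numerator 0.866·0.009 = 0.0077940; evidence = 0.0077940+0.037·0.991 = 0.044461; posterior = 0.175.
Dr. Park: numerator 0.866·0.141 = 0.12211; evidence = 0.12211+0.037·0.859 = 0.15389; posterior = 0.793.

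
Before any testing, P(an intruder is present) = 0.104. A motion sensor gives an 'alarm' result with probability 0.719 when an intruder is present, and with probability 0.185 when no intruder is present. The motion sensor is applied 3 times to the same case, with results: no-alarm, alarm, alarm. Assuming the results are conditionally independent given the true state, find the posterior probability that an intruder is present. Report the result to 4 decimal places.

With H the event that an intruder is present, the joint likelihood of the observed sequence is P(data|H) = 0.281·0.719·0.719 = 0.14527 and P(data|¬H) = 0.815·0.185·0.185 = 0.027893.
Bayes: P(H|data) = 0.104·0.14527 / (0.104·0.14527 + 0.896·0.027893) = 0.015108/0.040100 = 0.3767.

Posterior P(H) ≈ 0.3767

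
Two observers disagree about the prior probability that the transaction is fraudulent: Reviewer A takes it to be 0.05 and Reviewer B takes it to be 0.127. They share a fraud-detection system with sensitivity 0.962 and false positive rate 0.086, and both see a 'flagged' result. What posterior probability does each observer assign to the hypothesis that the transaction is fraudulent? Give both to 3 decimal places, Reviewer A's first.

P('+'|H) = 0.962, P('+'|¬H) = 0.086.
Reviewer A: numerator 0.962·0.05 = 0.048100; evidence = 0.048100+0.086·0.95 = 0.12980; posterior = 0.371.
Reviewer B: numerator 0.962·0.127 = 0.12217; evidence = 0.12217+0.086·0.873 = 0.19725; posterior = 0.619.

Reviewer A: 0.371; Reviewer B: 0.619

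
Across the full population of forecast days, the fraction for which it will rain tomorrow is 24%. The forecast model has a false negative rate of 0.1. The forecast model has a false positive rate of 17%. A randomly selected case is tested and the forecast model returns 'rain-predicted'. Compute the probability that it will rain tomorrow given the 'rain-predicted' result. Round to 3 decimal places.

Write H for 'it will rain tomorrow'. Prior odds H:¬H = 0.24/0.76 = 0.31579. For the 'rain-predicted' outcome, the likelihood ratio is 0.9/0.17 = 5.2941.
Posterior odds = 0.31579 × 5.2941 = 1.6718, so P(H|E) = 1.6718/(1+1.6718) = 0.626.

P(H | E) ≈ 0.626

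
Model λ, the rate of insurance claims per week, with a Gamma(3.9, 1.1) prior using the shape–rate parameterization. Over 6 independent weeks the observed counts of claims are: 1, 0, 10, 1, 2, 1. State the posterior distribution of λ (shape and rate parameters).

Total count ∑xᵢ = 15 over n = 6 weeks.
Gamma is conjugate to the Poisson likelihood: posterior is Gamma(shape = 3.9+15 = 18.9, rate = 1.1+6 = 7.1).

Posterior: Gamma(shape=18.9, rate=7.1)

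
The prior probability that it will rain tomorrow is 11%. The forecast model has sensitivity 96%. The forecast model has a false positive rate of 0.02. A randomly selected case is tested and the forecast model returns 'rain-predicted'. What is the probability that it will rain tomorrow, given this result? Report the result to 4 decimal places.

Write H for 'it will rain tomorrow'. Prior odds H:¬H = 0.11/0.89 = 0.12360. For the 'rain-predicted' outcome, the likelihood ratio is 0.96/0.02 = 48.000.
Posterior odds = 0.12360 × 48.000 = 5.9326, so P(H|E) = 5.9326/(1+5.9326) = 0.8558.

P(H | E) ≈ 0.8558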